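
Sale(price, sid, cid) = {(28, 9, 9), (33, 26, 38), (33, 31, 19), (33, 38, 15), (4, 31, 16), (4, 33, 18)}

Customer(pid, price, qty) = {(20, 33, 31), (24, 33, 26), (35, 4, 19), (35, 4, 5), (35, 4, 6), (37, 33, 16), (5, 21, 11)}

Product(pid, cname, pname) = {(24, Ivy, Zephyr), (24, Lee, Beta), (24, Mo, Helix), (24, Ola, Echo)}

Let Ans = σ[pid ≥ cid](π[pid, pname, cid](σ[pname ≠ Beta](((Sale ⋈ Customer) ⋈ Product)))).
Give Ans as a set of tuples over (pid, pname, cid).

Joining Sale and Customer on price yields {(33, 26, 38, 20, 31), (33, 26, 38, 24, 26), (33, 26, 38, 37, 16), (33, 31, 19, 20, 31), (33, 31, 19, 24, 26), (33, 31, 19, 37, 16), (33, 38, 15, 20, 31), (33, 38, 15, 24, 26), (33, 38, 15, 37, 16), (4, 31, 16, 35, 19), (4, 31, 16, 35, 5), (4, 31, 16, 35, 6), (4, 33, 18, 35, 19), (4, 33, 18, 35, 5), (4, 33, 18, 35, 6)}.
Joining (Sale ⋈ Customer) and Product on pid yields {(33, 26, 38, 24, 26, Ivy, Zephyr), (33, 26, 38, 24, 26, Lee, Beta), (33, 26, 38, 24, 26, Mo, Helix), (33, 26, 38, 24, 26, Ola, Echo), (33, 31, 19, 24, 26, Ivy, Zephyr), (33, 31, 19, 24, 26, Lee, Beta), (33, 31, 19, 24, 26, Mo, Helix), (33, 31, 19, 24, 26, Ola, Echo), (33, 38, 15, 24, 26, Ivy, Zephyr), (33, 38, 15, 24, 26, Lee, Beta), (33, 38, 15, 24, 26, Mo, Helix), (33, 38, 15, 24, 26, Ola, Echo)}.
Filtering on pname ≠ Beta leaves {(33, 26, 38, 24, 26, Ivy, Zephyr), (33, 26, 38, 24, 26, Mo, Helix), (33, 26, 38, 24, 26, Ola, Echo), (33, 31, 19, 24, 26, Ivy, Zephyr), (33, 31, 19, 24, 26, Mo, Helix), (33, 31, 19, 24, 26, Ola, Echo), (33, 38, 15, 24, 26, Ivy, Zephyr), (33, 38, 15, 24, 26, Mo, Helix), (33, 38, 15, 24, 26, Ola, Echo)}.
Keep only column(s) pid, pname, cid: {(24, Echo, 15), (24, Echo, 19), (24, Echo, 38), (24, Helix, 15), (24, Helix, 19), (24, Helix, 38), (24, Zephyr, 15), (24, Zephyr, 19), (24, Zephyr, 38)}
Filtering on pid ≥ cid leaves {(24, Echo, 15), (24, Echo, 19), (24, Helix, 15), (24, Helix, 19), (24, Zephyr, 15), (24, Zephyr, 19)}.

{(24, Echo, 15), (24, Echo, 19), (24, Helix, 15), (24, Helix, 19), (24, Zephyr, 15), (24, Zephyr, 19)}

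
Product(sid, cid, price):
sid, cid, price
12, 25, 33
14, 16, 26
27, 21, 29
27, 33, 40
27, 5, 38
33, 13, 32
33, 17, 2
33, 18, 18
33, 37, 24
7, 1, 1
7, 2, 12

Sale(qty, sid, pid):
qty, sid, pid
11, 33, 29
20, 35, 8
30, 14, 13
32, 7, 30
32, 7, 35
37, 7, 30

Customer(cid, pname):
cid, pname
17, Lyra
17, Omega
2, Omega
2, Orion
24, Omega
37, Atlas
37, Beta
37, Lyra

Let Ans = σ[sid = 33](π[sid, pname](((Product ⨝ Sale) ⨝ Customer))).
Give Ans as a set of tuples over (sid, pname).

Natural join on sid: {(14, 16, 26, 30, 13), (33, 13, 32, 11, 29), (33, 17, 2, 11, 29), (33, 18, 18, 11, 29), (33, 37, 24, 11, 29), (7, 1, 1, 32, 30), (7, 1, 1, 32, 35), (7, 1, 1, 37, 30), (7, 2, 12, 32, 30), (7, 2, 12, 32, 35), (7, 2, 12, 37, 30)}
Natural join on cid: {(33, 17, 2, 11, 29, Lyra), (33, 17, 2, 11, 29, Omega), (33, 37, 24, 11, 29, Atlas), (33, 37, 24, 11, 29, Beta), (33, 37, 24, 11, 29, Lyra), (7, 2, 12, 32, 30, Omega), (7, 2, 12, 32, 30, Orion), (7, 2, 12, 32, 35, Omega), (7, 2, 12, 32, 35, Orion), (7, 2, 12, 37, 30, Omega), (7, 2, 12, 37, 30, Orion)}
Keep only column(s) sid, pname (5 duplicate(s) eliminated): {(33, Atlas), (33, Beta), (33, Lyra), (33, Omega), (7, Omega), (7, Orion)}
σ[sid = 33]: keep tuples satisfying sid = 33 → {(33, Atlas), (33, Beta), (33, Lyra), (33, Omega)}

{(33, Atlas), (33, Beta), (33, Lyra), (33, Omega)}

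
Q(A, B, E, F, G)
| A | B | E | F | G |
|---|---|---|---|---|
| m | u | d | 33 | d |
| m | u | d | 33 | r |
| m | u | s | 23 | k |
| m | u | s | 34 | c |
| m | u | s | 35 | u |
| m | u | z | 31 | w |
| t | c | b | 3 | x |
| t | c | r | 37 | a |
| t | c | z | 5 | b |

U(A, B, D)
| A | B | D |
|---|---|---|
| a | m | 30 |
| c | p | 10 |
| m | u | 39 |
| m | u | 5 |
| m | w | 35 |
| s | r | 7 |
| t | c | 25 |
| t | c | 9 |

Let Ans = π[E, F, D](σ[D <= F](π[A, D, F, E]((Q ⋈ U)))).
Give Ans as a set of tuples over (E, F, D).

{(d, 33, 5), (r, 37, 25), (r, 37, 9), (s, 23, 5), (s, 34, 5), (s, 35, 5), (z, 31, 5)}

Q ⋈ U (natural join on A, B): {(m, u, d, 33, d, 39), (m, u, d, 33, d, 5), (m, u, d, 33, r, 39), (m, u, d, 33, r, 5), (m, u, s, 23, k, 39), (m, u, s, 23, k, 5), (m, u, s, 34, c, 39), (m, u, s, 34, c, 5), (m, u, s, 35, u, 39), (m, u, s, 35, u, 5), (m, u, z, 31, w, 39), (m, u, z, 31, w, 5), (t, c, b, 3, x, 25), (t, c, b, 3, x, 9), (t, c, r, 37, a, 25), (t, c, r, 37, a, 9), (t, c, z, 5, b, 25), (t, c, z, 5, b, 9)}
Projecting to A, D, F, E (2 duplicate(s) eliminated): {(m, 39, 23, s), (m, 39, 31, z), (m, 39, 33, d), (m, 39, 34, s), (m, 39, 35, s), (m, 5, 23, s), (m, 5, 31, z), (m, 5, 33, d), (m, 5, 34, s), (m, 5, 35, s), (t, 25, 3, b), (t, 25, 37, r), (t, 25, 5, z), (t, 9, 3, b), (t, 9, 37, r), (t, 9, 5, z)}
Selection D <= F: {(m, 5, 23, s), (m, 5, 31, z), (m, 5, 33, d), (m, 5, 34, s), (m, 5, 35, s), (t, 25, 37, r), (t, 9, 37, r)}
Projecting to E, F, D: {(d, 33, 5), (r, 37, 25), (r, 37, 9), (s, 23, 5), (s, 34, 5), (s, 35, 5), (z, 31, 5)}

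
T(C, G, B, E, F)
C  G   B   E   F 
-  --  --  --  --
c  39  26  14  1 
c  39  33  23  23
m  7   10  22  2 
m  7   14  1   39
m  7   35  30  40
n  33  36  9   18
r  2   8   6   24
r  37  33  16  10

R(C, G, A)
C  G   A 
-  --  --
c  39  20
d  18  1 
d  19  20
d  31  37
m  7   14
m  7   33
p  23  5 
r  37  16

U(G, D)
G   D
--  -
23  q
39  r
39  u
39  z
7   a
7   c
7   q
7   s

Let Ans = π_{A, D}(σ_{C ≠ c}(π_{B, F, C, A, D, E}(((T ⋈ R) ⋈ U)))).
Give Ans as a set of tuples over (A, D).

{(14, a), (14, c), (14, q), (14, s), (33, a), (33, c), (33, q), (33, s)}

Joining T and R on C, G yields {(c, 39, 26, 14, 1, 20), (c, 39, 33, 23, 23, 20), (m, 7, 10, 22, 2, 14), (m, 7, 10, 22, 2, 33), (m, 7, 14, 1, 39, 14), (m, 7, 14, 1, 39, 33), (m, 7, 35, 30, 40, 14), (m, 7, 35, 30, 40, 33), (r, 37, 33, 16, 10, 16)}.
Joining (T ⋈ R) and U on G yields {(c, 39, 26, 14, 1, 20, r), (c, 39, 26, 14, 1, 20, u), (c, 39, 26, 14, 1, 20, z), (c, 39, 33, 23, 23, 20, r), (c, 39, 33, 23, 23, 20, u), (c, 39, 33, 23, 23, 20, z), (m, 7, 10, 22, 2, 14, a), (m, 7, 10, 22, 2, 14, c), (m, 7, 10, 22, 2, 14, q), (m, 7, 10, 22, 2, 14, s), (m, 7, 10, 22, 2, 33, a), (m, 7, 10, 22, 2, 33, c), (m, 7, 10, 22, 2, 33, q), (m, 7, 10, 22, 2, 33, s), (m, 7, 14, 1, 39, 14, a), (m, 7, 14, 1, 39, 14, c), (m, 7, 14, 1, 39, 14, q), (m, 7, 14, 1, 39, 14, s), (m, 7, 14, 1, 39, 33, a), (m, 7, 14, 1, 39, 33, c), (m, 7, 14, 1, 39, 33, q), (m, 7, 14, 1, 39, 33, s), (m, 7, 35, 30, 40, 14, a), (m, 7, 35, 30, 40, 14, c), (m, 7, 35, 30, 40, 14, q), (m, 7, 35, 30, 40, 14, s), (m, 7, 35, 30, 40, 33, a), (m, 7, 35, 30, 40, 33, c), (m, 7, 35, 30, 40, 33, q), (m, 7, 35, 30, 40, 33, s)}.
π_{B, F, C, A, D, E} gives {(10, 2, m, 14, a, 22), (10, 2, m, 14, c, 22), (10, 2, m, 14, q, 22), (10, 2, m, 14, s, 22), (10, 2, m, 33, a, 22), (10, 2, m, 33, c, 22), (10, 2, m, 33, q, 22), (10, 2, m, 33, s, 22), (14, 39, m, 14, a, 1), (14, 39, m, 14, c, 1), (14, 39, m, 14, q, 1), (14, 39, m, 14, s, 1), (14, 39, m, 33, a, 1), (14, 39, m, 33, c, 1), (14, 39, m, 33, q, 1), (14, 39, m, 33, s, 1), (26, 1, c, 20, r, 14), (26, 1, c, 20, u, 14), (26, 1, c, 20, z, 14), (33, 23, c, 20, r, 23), (33, 23, c, 20, u, 23), (33, 23, c, 20, z, 23), (35, 40, m, 14, a, 30), (35, 40, m, 14, c, 30), (35, 40, m, 14, q, 30), (35, 40, m, 14, s, 30), (35, 40, m, 33, a, 30), (35, 40, m, 33, c, 30), (35, 40, m, 33, q, 30), (35, 40, m, 33, s, 30)}.
Apply σ_{C ≠ c}; surviving tuples: {(10, 2, m, 14, a, 22), (10, 2, m, 14, c, 22), (10, 2, m, 14, q, 22), (10, 2, m, 14, s, 22), (10, 2, m, 33, a, 22), (10, 2, m, 33, c, 22), (10, 2, m, 33, q, 22), (10, 2, m, 33, s, 22), (14, 39, m, 14, a, 1), (14, 39, m, 14, c, 1), (14, 39, m, 14, q, 1), (14, 39, m, 14, s, 1), (14, 39, m, 33, a, 1), (14, 39, m, 33, c, 1), (14, 39, m, 33, q, 1), (14, 39, m, 33, s, 1), (35, 40, m, 14, a, 30), (35, 40, m, 14, c, 30), (35, 40, m, 14, q, 30), (35, 40, m, 14, s, 30), (35, 40, m, 33, a, 30), (35, 40, m, 33, c, 30), (35, 40, m, 33, q, 30), (35, 40, m, 33, s, 30)}
π_{A, D} gives {(14, a), (14, c), (14, q), (14, s), (33, a), (33, c), (33, q), (33, s)} (16 duplicate(s) eliminated).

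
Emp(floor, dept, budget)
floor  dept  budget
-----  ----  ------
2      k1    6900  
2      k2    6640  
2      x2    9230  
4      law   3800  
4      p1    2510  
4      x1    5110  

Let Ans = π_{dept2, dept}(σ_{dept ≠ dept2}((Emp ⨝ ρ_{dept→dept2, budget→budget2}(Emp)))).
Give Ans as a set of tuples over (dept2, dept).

{(k1, k2), (k1, x2), (k2, k1), (k2, x2), (law, p1), (law, x1), (p1, law), (p1, x1), (x1, law), (x1, p1), (x2, k1), (x2, k2)}

ρ[dept→dept2, budget→budget2]: schema becomes (floor, dept2, budget2); tuples unchanged.
Emp ⋈ ρ_{dept→dept2, budget→budget2}(Emp) (natural join on floor): {(2, k1, 6900, k1, 6900), (2, k1, 6900, k2, 6640), (2, k1, 6900, x2, 9230), (2, k2, 6640, k1, 6900), (2, k2, 6640, k2, 6640), (2, k2, 6640, x2, 9230), (2, x2, 9230, k1, 6900), (2, x2, 9230, k2, 6640), (2, x2, 9230, x2, 9230), (4, law, 3800, law, 3800), (4, law, 3800, p1, 2510), (4, law, 3800, x1, 5110), (4, p1, 2510, law, 3800), (4, p1, 2510, p1, 2510), (4, p1, 2510, x1, 5110), (4, x1, 5110, law, 3800), (4, x1, 5110, p1, 2510), (4, x1, 5110, x1, 5110)}
Apply σ_{dept ≠ dept2}; surviving tuples: {(2, k1, 6900, k2, 6640), (2, k1, 6900, x2, 9230), (2, k2, 6640, k1, 6900), (2, k2, 6640, x2, 9230), (2, x2, 9230, k1, 6900), (2, x2, 9230, k2, 6640), (4, law, 3800, p1, 2510), (4, law, 3800, x1, 5110), (4, p1, 2510, law, 3800), (4, p1, 2510, x1, 5110), (4, x1, 5110, law, 3800), (4, x1, 5110, p1, 2510)}
Keep only column(s) dept2, dept: {(k1, k2), (k1, x2), (k2, k1), (k2, x2), (law, p1), (law, x1), (p1, law), (p1, x1), (x1, law), (x1, p1), (x2, k1), (x2, k2)}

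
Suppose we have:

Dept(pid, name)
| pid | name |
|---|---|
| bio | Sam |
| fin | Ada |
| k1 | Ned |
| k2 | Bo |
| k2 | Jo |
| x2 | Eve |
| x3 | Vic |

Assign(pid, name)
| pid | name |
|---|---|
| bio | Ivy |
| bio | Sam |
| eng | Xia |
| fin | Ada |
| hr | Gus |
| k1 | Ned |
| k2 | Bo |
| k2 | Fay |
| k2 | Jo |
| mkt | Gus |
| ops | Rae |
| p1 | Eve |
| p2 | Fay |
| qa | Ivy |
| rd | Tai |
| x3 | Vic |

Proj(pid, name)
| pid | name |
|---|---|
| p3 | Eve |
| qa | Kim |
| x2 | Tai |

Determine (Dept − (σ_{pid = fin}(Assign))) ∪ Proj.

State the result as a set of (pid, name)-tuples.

Filtering on pid = fin leaves {(fin, Ada)}.
Difference: {(bio, Sam), (fin, Ada), (k1, Ned), (k2, Bo), (k2, Jo), (x2, Eve), (x3, Vic)} with {(fin, Ada)} → {(bio, Sam), (k1, Ned), (k2, Bo), (k2, Jo), (x2, Eve), (x3, Vic)}
Union: {(bio, Sam), (k1, Ned), (k2, Bo), (k2, Jo), (x2, Eve), (x3, Vic)} with {(p3, Eve), (qa, Kim), (x2, Tai)} → {(bio, Sam), (k1, Ned), (k2, Bo), (k2, Jo), (p3, Eve), (qa, Kim), (x2, Eve), (x2, Tai), (x3, Vic)}

{(bio, Sam), (k1, Ned), (k2, Bo), (k2, Jo), (p3, Eve), (qa, Kim), (x2, Eve), (x2, Tai), (x3, Vic)}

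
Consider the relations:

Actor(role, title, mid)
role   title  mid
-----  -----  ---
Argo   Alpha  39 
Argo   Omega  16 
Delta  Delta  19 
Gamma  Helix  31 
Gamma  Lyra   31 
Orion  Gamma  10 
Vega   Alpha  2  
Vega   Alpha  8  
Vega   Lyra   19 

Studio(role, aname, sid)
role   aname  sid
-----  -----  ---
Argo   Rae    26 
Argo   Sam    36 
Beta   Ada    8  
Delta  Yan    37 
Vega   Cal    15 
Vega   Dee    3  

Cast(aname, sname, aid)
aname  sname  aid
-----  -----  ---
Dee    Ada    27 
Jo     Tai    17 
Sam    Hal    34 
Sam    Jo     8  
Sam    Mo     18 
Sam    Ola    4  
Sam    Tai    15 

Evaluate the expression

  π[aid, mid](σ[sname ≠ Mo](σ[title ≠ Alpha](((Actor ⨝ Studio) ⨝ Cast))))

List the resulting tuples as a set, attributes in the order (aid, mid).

Natural join on role: {(Argo, Alpha, 39, Rae, 26), (Argo, Alpha, 39, Sam, 36), (Argo, Omega, 16, Rae, 26), (Argo, Omega, 16, Sam, 36), (Delta, Delta, 19, Yan, 37), (Vega, Alpha, 2, Cal, 15), (Vega, Alpha, 2, Dee, 3), (Vega, Alpha, 8, Cal, 15), (Vega, Alpha, 8, Dee, 3), (Vega, Lyra, 19, Cal, 15), (Vega, Lyra, 19, Dee, 3)}
Natural join on aname: {(Argo, Alpha, 39, Sam, 36, Hal, 34), (Argo, Alpha, 39, Sam, 36, Jo, 8), (Argo, Alpha, 39, Sam, 36, Mo, 18), (Argo, Alpha, 39, Sam, 36, Ola, 4), (Argo, Alpha, 39, Sam, 36, Tai, 15), (Argo, Omega, 16, Sam, 36, Hal, 34), (Argo, Omega, 16, Sam, 36, Jo, 8), (Argo, Omega, 16, Sam, 36, Mo, 18), (Argo, Omega, 16, Sam, 36, Ola, 4), (Argo, Omega, 16, Sam, 36, Tai, 15), (Vega, Alpha, 2, Dee, 3, Ada, 27), (Vega, Alpha, 8, Dee, 3, Ada, 27), (Vega, Lyra, 19, Dee, 3, Ada, 27)}
Apply σ_{title ≠ Alpha}; surviving tuples: {(Argo, Omega, 16, Sam, 36, Hal, 34), (Argo, Omega, 16, Sam, 36, Jo, 8), (Argo, Omega, 16, Sam, 36, Mo, 18), (Argo, Omega, 16, Sam, 36, Ola, 4), (Argo, Omega, 16, Sam, 36, Tai, 15), (Vega, Lyra, 19, Dee, 3, Ada, 27)}
Apply σ_{sname ≠ Mo}; surviving tuples: {(Argo, Omega, 16, Sam, 36, Hal, 34), (Argo, Omega, 16, Sam, 36, Jo, 8), (Argo, Omega, 16, Sam, 36, Ola, 4), (Argo, Omega, 16, Sam, 36, Tai, 15), (Vega, Lyra, 19, Dee, 3, Ada, 27)}
Projecting to aid, mid: {(15, 16), (27, 19), (34, 16), (4, 16), (8, 16)}

{(15, 16), (27, 19), (34, 16), (4, 16), (8, 16)}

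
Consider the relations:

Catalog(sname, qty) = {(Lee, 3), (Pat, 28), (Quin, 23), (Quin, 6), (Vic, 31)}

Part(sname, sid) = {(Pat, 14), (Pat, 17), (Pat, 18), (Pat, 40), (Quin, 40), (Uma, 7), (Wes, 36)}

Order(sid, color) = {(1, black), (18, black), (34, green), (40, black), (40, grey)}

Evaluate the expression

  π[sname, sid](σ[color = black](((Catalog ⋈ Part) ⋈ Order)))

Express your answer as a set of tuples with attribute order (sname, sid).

Natural join on sname: {(Pat, 28, 14), (Pat, 28, 17), (Pat, 28, 18), (Pat, 28, 40), (Quin, 23, 40), (Quin, 6, 40)}
Natural join on sid: {(Pat, 28, 18, black), (Pat, 28, 40, black), (Pat, 28, 40, grey), (Quin, 23, 40, black), (Quin, 23, 40, grey), (Quin, 6, 40, black), (Quin, 6, 40, grey)}
Apply σ_{color = black}; surviving tuples: {(Pat, 28, 18, black), (Pat, 28, 40, black), (Quin, 23, 40, black), (Quin, 6, 40, black)}
π[sname, sid]: project onto (sname, sid) (1 duplicate(s) eliminated) → {(Pat, 18), (Pat, 40), (Quin, 40)}

{(Pat, 18), (Pat, 40), (Quin, 40)}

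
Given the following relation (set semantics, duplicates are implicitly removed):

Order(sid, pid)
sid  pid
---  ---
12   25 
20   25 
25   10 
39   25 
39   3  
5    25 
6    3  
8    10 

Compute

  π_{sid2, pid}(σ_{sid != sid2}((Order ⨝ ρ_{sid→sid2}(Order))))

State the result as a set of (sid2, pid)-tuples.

ρ[sid→sid2]: schema becomes (sid2, pid); tuples unchanged.
Joining Order and ρ_{sid→sid2}(Order) on pid yields {(12, 25, 12), (12, 25, 20), (12, 25, 39), (12, 25, 5), (20, 25, 12), (20, 25, 20), (20, 25, 39), (20, 25, 5), (25, 10, 25), (25, 10, 8), (39, 25, 12), (39, 25, 20), (39, 25, 39), (39, 25, 5), (39, 3, 39), (39, 3, 6), (5, 25, 12), (5, 25, 20), (5, 25, 39), (5, 25, 5), (6, 3, 39), (6, 3, 6), (8, 10, 25), (8, 10, 8)}.
σ[sid != sid2]: keep tuples satisfying sid != sid2 → {(12, 25, 20), (12, 25, 39), (12, 25, 5), (20, 25, 12), (20, 25, 39), (20, 25, 5), (25, 10, 8), (39, 25, 12), (39, 25, 20), (39, 25, 5), (39, 3, 6), (5, 25, 12), (5, 25, 20), (5, 25, 39), (6, 3, 39), (8, 10, 25)}
π[sid2, pid]: project onto (sid2, pid) (8 duplicate(s) eliminated) → {(12, 25), (20, 25), (25, 10), (39, 25), (39, 3), (5, 25), (6, 3), (8, 10)}

{(12, 25), (20, 25), (25, 10), (39, 25), (39, 3), (5, 25), (6, 3), (8, 10)}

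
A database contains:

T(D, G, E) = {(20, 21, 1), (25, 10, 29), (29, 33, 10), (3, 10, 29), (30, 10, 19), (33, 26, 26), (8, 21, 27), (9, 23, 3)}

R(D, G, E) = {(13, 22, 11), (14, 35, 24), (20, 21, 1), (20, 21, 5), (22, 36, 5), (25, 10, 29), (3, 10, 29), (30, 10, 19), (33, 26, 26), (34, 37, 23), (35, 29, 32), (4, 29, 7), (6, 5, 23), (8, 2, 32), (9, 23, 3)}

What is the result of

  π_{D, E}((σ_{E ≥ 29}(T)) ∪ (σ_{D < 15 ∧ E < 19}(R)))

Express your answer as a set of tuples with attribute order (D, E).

{(13, 11), (25, 29), (3, 29), (4, 7), (9, 3)}

σ[E ≥ 29]: keep tuples satisfying E ≥ 29 → {(25, 10, 29), (3, 10, 29)}
σ[D < 15 ∧ E < 19]: keep tuples satisfying D < 15 ∧ E < 19 → {(13, 22, 11), (4, 29, 7), (9, 23, 3)}
Union: {(25, 10, 29), (3, 10, 29)} with {(13, 22, 11), (4, 29, 7), (9, 23, 3)} → {(13, 22, 11), (25, 10, 29), (3, 10, 29), (4, 29, 7), (9, 23, 3)}
π[D, E]: project onto (D, E) → {(13, 11), (25, 29), (3, 29), (4, 7), (9, 3)}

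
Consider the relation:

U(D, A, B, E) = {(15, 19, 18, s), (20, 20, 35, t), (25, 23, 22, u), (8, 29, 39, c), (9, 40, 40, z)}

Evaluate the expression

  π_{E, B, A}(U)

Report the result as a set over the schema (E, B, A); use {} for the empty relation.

{(c, 39, 29), (s, 18, 19), (t, 35, 20), (u, 22, 23), (z, 40, 40)}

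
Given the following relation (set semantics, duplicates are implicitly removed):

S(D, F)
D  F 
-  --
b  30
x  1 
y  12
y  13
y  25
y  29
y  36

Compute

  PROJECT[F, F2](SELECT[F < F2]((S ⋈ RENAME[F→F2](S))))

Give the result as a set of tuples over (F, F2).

{(12, 13), (12, 25), (12, 29), (12, 36), (13, 25), (13, 29), (13, 36), (25, 29), (25, 36), (29, 36)}

ρ[F→F2]: schema becomes (D, F2); tuples unchanged.
Joining S and RENAME[F→F2](S) on D yields {(b, 30, 30), (x, 1, 1), (y, 12, 12), (y, 12, 13), (y, 12, 25), (y, 12, 29), (y, 12, 36), (y, 13, 12), (y, 13, 13), (y, 13, 25), (y, 13, 29), (y, 13, 36), (y, 25, 12), (y, 25, 13), (y, 25, 25), (y, 25, 29), (y, 25, 36), (y, 29, 12), (y, 29, 13), (y, 29, 25), (y, 29, 29), (y, 29, 36), (y, 36, 12), (y, 36, 13), (y, 36, 25), (y, 36, 29), (y, 36, 36)}.
σ[F < F2]: keep tuples satisfying F < F2 → {(y, 12, 13), (y, 12, 25), (y, 12, 29), (y, 12, 36), (y, 13, 25), (y, 13, 29), (y, 13, 36), (y, 25, 29), (y, 25, 36), (y, 29, 36)}
Projecting to F, F2: {(12, 13), (12, 25), (12, 29), (12, 36), (13, 25), (13, 29), (13, 36), (25, 29), (25, 36), (29, 36)}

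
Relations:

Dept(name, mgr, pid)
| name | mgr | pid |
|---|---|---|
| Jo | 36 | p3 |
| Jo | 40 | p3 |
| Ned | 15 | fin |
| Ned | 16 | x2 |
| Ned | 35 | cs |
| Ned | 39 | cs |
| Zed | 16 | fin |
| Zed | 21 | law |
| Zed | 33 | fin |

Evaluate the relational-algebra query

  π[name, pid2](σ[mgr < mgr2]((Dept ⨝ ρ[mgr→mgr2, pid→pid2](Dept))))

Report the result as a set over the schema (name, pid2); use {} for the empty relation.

{(Jo, p3), (Ned, cs), (Ned, x2), (Zed, fin), (Zed, law)}

ρ[mgr→mgr2, pid→pid2]: schema becomes (name, mgr2, pid2); tuples unchanged.
Dept ⋈ ρ[mgr→mgr2, pid→pid2](Dept) (natural join on name): {(Jo, 36, p3, 36, p3), (Jo, 36, p3, 40, p3), (Jo, 40, p3, 36, p3), (Jo, 40, p3, 40, p3), (Ned, 15, fin, 15, fin), (Ned, 15, fin, 16, x2), (Ned, 15, fin, 35, cs), (Ned, 15, fin, 39, cs), (Ned, 16, x2, 15, fin), (Ned, 16, x2, 16, x2), (Ned, 16, x2, 35, cs), (Ned, 16, x2, 39, cs), (Ned, 35, cs, 15, fin), (Ned, 35, cs, 16, x2), (Ned, 35, cs, 35, cs), (Ned, 35, cs, 39, cs), (Ned, 39, cs, 15, fin), (Ned, 39, cs, 16, x2), (Ned, 39, cs, 35, cs), (Ned, 39, cs, 39, cs), (Zed, 16, fin, 16, fin), (Zed, 16, fin, 21, law), (Zed, 16, fin, 33, fin), (Zed, 21, law, 16, fin), (Zed, 21, law, 21, law), (Zed, 21, law, 33, fin), (Zed, 33, fin, 16, fin), (Zed, 33, fin, 21, law), (Zed, 33, fin, 33, fin)}
Selection mgr < mgr2: {(Jo, 36, p3, 40, p3), (Ned, 15, fin, 16, x2), (Ned, 15, fin, 35, cs), (Ned, 15, fin, 39, cs), (Ned, 16, x2, 35, cs), (Ned, 16, x2, 39, cs), (Ned, 35, cs, 39, cs), (Zed, 16, fin, 21, law), (Zed, 16, fin, 33, fin), (Zed, 21, law, 33, fin)}
π[name, pid2]: project onto (name, pid2) (5 duplicate(s) eliminated) → {(Jo, p3), (Ned, cs), (Ned, x2), (Zed, fin), (Zed, law)}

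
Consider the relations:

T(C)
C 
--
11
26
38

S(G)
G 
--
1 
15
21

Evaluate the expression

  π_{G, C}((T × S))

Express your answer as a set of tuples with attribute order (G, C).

{(1, 11), (1, 26), (1, 38), (15, 11), (15, 26), (15, 38), (21, 11), (21, 26), (21, 38)}

T × S: Cartesian product, 3·3 = 9 tuples over (C, G).
Keep only column(s) G, C: {(1, 11), (1, 26), (1, 38), (15, 11), (15, 26), (15, 38), (21, 11), (21, 26), (21, 38)}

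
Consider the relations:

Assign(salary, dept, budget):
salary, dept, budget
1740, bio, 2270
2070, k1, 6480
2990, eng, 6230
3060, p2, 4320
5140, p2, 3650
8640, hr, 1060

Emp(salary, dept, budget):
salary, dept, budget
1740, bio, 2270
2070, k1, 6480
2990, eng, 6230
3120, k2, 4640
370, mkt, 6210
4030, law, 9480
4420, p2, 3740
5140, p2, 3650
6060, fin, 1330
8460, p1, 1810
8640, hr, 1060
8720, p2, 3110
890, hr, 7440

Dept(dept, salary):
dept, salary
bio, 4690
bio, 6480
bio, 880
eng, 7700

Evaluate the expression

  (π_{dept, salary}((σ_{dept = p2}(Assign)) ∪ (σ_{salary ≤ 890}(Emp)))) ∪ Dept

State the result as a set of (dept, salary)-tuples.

Filtering on dept = p2 leaves {(3060, p2, 4320), (5140, p2, 3650)}.
Filtering on salary ≤ 890 leaves {(370, mkt, 6210), (890, hr, 7440)}.
Taking the union: {(3060, p2, 4320), (370, mkt, 6210), (5140, p2, 3650), (890, hr, 7440)}
Keep only column(s) dept, salary: {(hr, 890), (mkt, 370), (p2, 3060), (p2, 5140)}
Taking the union: {(bio, 4690), (bio, 6480), (bio, 880), (eng, 7700), (hr, 890), (mkt, 370), (p2, 3060), (p2, 5140)}

{(bio, 4690), (bio, 6480), (bio, 880), (eng, 7700), (hr, 890), (mkt, 370), (p2, 3060), (p2, 5140)}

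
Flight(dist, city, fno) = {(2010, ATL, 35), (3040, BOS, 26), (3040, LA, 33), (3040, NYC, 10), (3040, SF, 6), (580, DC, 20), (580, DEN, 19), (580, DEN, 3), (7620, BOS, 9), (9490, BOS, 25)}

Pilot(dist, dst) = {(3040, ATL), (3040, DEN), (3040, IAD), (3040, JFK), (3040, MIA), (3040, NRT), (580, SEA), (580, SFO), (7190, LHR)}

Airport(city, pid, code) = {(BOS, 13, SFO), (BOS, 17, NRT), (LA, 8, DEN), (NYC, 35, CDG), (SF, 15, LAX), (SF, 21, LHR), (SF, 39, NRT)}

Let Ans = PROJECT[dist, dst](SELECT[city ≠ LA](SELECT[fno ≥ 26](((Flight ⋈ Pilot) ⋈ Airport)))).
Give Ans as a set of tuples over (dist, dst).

{(3040, ATL), (3040, DEN), (3040, IAD), (3040, JFK), (3040, MIA), (3040, NRT)}

Flight ⋈ Pilot (natural join on dist): {(3040, BOS, 26, ATL), (3040, BOS, 26, DEN), (3040, BOS, 26, IAD), (3040, BOS, 26, JFK), (3040, BOS, 26, MIA), (3040, BOS, 26, NRT), (3040, LA, 33, ATL), (3040, LA, 33, DEN), (3040, LA, 33, IAD), (3040, LA, 33, JFK), (3040, LA, 33, MIA), (3040, LA, 33, NRT), (3040, NYC, 10, ATL), (3040, NYC, 10, DEN), (3040, NYC, 10, IAD), (3040, NYC, 10, JFK), (3040, NYC, 10, MIA), (3040, NYC, 10, NRT), (3040, SF, 6, ATL), (3040, SF, 6, DEN), (3040, SF, 6, IAD), (3040, SF, 6, JFK), (3040, SF, 6, MIA), (3040, SF, 6, NRT), (580, DC, 20, SEA), (580, DC, 20, SFO), (580, DEN, 19, SEA), (580, DEN, 19, SFO), (580, DEN, 3, SEA), (580, DEN, 3, SFO)}
(Flight ⋈ Pilot) ⋈ Airport (natural join on city): {(3040, BOS, 26, ATL, 13, SFO), (3040, BOS, 26, ATL, 17, NRT), (3040, BOS, 26, DEN, 13, SFO), (3040, BOS, 26, DEN, 17, NRT), (3040, BOS, 26, IAD, 13, SFO), (3040, BOS, 26, IAD, 17, NRT), (3040, BOS, 26, JFK, 13, SFO), (3040, BOS, 26, JFK, 17, NRT), (3040, BOS, 26, MIA, 13, SFO), (3040, BOS, 26, MIA, 17, NRT), (3040, BOS, 26, NRT, 13, SFO), (3040, BOS, 26, NRT, 17, NRT), (3040, LA, 33, ATL, 8, DEN), (3040, LA, 33, DEN, 8, DEN), (3040, LA, 33, IAD, 8, DEN), (3040, LA, 33, JFK, 8, DEN), (3040, LA, 33, MIA, 8, DEN), (3040, LA, 33, NRT, 8, DEN), (3040, NYC, 10, ATL, 35, CDG), (3040, NYC, 10, DEN, 35, CDG), (3040, NYC, 10, IAD, 35, CDG), (3040, NYC, 10, JFK, 35, CDG), (3040, NYC, 10, MIA, 35, CDG), (3040, NYC, 10, NRT, 35, CDG), (3040, SF, 6, ATL, 15, LAX), (3040, SF, 6, ATL, 21, LHR), (3040, SF, 6, ATL, 39, NRT), (3040, SF, 6, DEN, 15, LAX), (3040, SF, 6, DEN, 21, LHR), (3040, SF, 6, DEN, 39, NRT), (3040, SF, 6, IAD, 15, LAX), (3040, SF, 6, IAD, 21, LHR), (3040, SF, 6, IAD, 39, NRT), (3040, SF, 6, JFK, 15, LAX), (3040, SF, 6, JFK, 21, LHR), (3040, SF, 6, JFK, 39, NRT), (3040, SF, 6, MIA, 15, LAX), (3040, SF, 6, MIA, 21, LHR), (3040, SF, 6, MIA, 39, NRT), (3040, SF, 6, NRT, 15, LAX), (3040, SF, 6, NRT, 21, LHR), (3040, SF, 6, NRT, 39, NRT)}
Filtering on fno ≥ 26 leaves {(3040, BOS, 26, ATL, 13, SFO), (3040, BOS, 26, ATL, 17, NRT), (3040, BOS, 26, DEN, 13, SFO), (3040, BOS, 26, DEN, 17, NRT), (3040, BOS, 26, IAD, 13, SFO), (3040, BOS, 26, IAD, 17, NRT), (3040, BOS, 26, JFK, 13, SFO), (3040, BOS, 26, JFK, 17, NRT), (3040, BOS, 26, MIA, 13, SFO), (3040, BOS, 26, MIA, 17, NRT), (3040, BOS, 26, NRT, 13, SFO), (3040, BOS, 26, NRT, 17, NRT), (3040, LA, 33, ATL, 8, DEN), (3040, LA, 33, DEN, 8, DEN), (3040, LA, 33, IAD, 8, DEN), (3040, LA, 33, JFK, 8, DEN), (3040, LA, 33, MIA, 8, DEN), (3040, LA, 33, NRT, 8, DEN)}.
Filtering on city ≠ LA leaves {(3040, BOS, 26, ATL, 13, SFO), (3040, BOS, 26, ATL, 17, NRT), (3040, BOS, 26, DEN, 13, SFO), (3040, BOS, 26, DEN, 17, NRT), (3040, BOS, 26, IAD, 13, SFO), (3040, BOS, 26, IAD, 17, NRT), (3040, BOS, 26, JFK, 13, SFO), (3040, BOS, 26, JFK, 17, NRT), (3040, BOS, 26, MIA, 13, SFO), (3040, BOS, 26, MIA, 17, NRT), (3040, BOS, 26, NRT, 13, SFO), (3040, BOS, 26, NRT, 17, NRT)}.
π[dist, dst]: project onto (dist, dst) (6 duplicate(s) eliminated) → {(3040, ATL), (3040, DEN), (3040, IAD), (3040, JFK), (3040, MIA), (3040, NRT)}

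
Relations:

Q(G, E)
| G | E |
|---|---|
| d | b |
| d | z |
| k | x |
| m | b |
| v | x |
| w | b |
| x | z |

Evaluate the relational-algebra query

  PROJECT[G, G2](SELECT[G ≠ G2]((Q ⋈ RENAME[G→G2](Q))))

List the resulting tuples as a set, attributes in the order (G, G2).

ρ[G→G2]: schema becomes (G2, E); tuples unchanged.
Q ⋈ RENAME[G→G2](Q) (natural join on E): {(d, b, d), (d, b, m), (d, b, w), (d, z, d), (d, z, x), (k, x, k), (k, x, v), (m, b, d), (m, b, m), (m, b, w), (v, x, k), (v, x, v), (w, b, d), (w, b, m), (w, b, w), (x, z, d), (x, z, x)}
Apply σ_{G ≠ G2}; surviving tuples: {(d, b, m), (d, b, w), (d, z, x), (k, x, v), (m, b, d), (m, b, w), (v, x, k), (w, b, d), (w, b, m), (x, z, d)}
π[G, G2]: project onto (G, G2) → {(d, m), (d, w), (d, x), (k, v), (m, d), (m, w), (v, k), (w, d), (w, m), (x, d)}

{(d, m), (d, w), (d, x), (k, v), (m, d), (m, w), (v, k), (w, d), (w, m), (x, d)}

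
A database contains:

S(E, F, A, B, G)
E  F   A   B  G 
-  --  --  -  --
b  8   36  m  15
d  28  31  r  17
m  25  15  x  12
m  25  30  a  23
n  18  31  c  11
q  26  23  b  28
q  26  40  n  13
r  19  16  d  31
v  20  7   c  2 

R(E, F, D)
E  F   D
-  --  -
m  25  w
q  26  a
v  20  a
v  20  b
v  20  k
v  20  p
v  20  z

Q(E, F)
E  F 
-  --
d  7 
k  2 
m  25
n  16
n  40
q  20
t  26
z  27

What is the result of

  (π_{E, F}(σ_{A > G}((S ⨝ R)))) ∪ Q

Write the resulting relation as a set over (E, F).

{(d, 7), (k, 2), (m, 25), (n, 16), (n, 40), (q, 20), (q, 26), (t, 26), (v, 20), (z, 27)}

S ⋈ R (natural join on E, F): {(m, 25, 15, x, 12, w), (m, 25, 30, a, 23, w), (q, 26, 23, b, 28, a), (q, 26, 40, n, 13, a), (v, 20, 7, c, 2, a), (v, 20, 7, c, 2, b), (v, 20, 7, c, 2, k), (v, 20, 7, c, 2, p), (v, 20, 7, c, 2, z)}
Selection A > G: {(m, 25, 15, x, 12, w), (m, 25, 30, a, 23, w), (q, 26, 40, n, 13, a), (v, 20, 7, c, 2, a), (v, 20, 7, c, 2, b), (v, 20, 7, c, 2, k), (v, 20, 7, c, 2, p), (v, 20, 7, c, 2, z)}
Keep only column(s) E, F (5 duplicate(s) eliminated): {(m, 25), (q, 26), (v, 20)}
Taking the union: {(d, 7), (k, 2), (m, 25), (n, 16), (n, 40), (q, 20), (q, 26), (t, 26), (v, 20), (z, 27)}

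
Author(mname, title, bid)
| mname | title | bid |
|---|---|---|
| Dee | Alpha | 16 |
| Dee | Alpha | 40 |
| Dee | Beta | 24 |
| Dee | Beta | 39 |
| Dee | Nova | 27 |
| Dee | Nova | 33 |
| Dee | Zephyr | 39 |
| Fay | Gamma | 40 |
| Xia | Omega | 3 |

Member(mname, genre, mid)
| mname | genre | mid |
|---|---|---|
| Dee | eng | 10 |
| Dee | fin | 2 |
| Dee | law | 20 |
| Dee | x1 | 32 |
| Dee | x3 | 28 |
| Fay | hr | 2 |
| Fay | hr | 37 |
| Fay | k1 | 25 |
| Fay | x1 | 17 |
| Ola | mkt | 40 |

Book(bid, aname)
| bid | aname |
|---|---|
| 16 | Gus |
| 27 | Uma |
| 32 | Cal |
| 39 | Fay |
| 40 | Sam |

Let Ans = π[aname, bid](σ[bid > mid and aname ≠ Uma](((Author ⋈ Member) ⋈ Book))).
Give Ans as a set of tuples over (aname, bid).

Author ⋈ Member (natural join on mname): {(Dee, Alpha, 16, eng, 10), (Dee, Alpha, 16, fin, 2), (Dee, Alpha, 16, law, 20), (Dee, Alpha, 16, x1, 32), (Dee, Alpha, 16, x3, 28), (Dee, Alpha, 40, eng, 10), (Dee, Alpha, 40, fin, 2), (Dee, Alpha, 40, law, 20), (Dee, Alpha, 40, x1, 32), (Dee, Alpha, 40, x3, 28), (Dee, Beta, 24, eng, 10), (Dee, Beta, 24, fin, 2), (Dee, Beta, 24, law, 20), (Dee, Beta, 24, x1, 32), (Dee, Beta, 24, x3, 28), (Dee, Beta, 39, eng, 10), (Dee, Beta, 39, fin, 2), (Dee, Beta, 39, law, 20), (Dee, Beta, 39, x1, 32), (Dee, Beta, 39, x3, 28), (Dee, Nova, 27, eng, 10), (Dee, Nova, 27, fin, 2), (Dee, Nova, 27, law, 20), (Dee, Nova, 27, x1, 32), (Dee, Nova, 27, x3, 28), (Dee, Nova, 33, eng, 10), (Dee, Nova, 33, fin, 2), (Dee, Nova, 33, law, 20), (Dee, Nova, 33, x1, 32), (Dee, Nova, 33, x3, 28), (Dee, Zephyr, 39, eng, 10), (Dee, Zephyr, 39, fin, 2), (Dee, Zephyr, 39, law, 20), (Dee, Zephyr, 39, x1, 32), (Dee, Zephyr, 39, x3, 28), (Fay, Gamma, 40, hr, 2), (Fay, Gamma, 40, hr, 37), (Fay, Gamma, 40, k1, 25), (Fay, Gamma, 40, x1, 17)}
(Author ⋈ Member) ⋈ Book (natural join on bid): {(Dee, Alpha, 16, eng, 10, Gus), (Dee, Alpha, 16, fin, 2, Gus), (Dee, Alpha, 16, law, 20, Gus), (Dee, Alpha, 16, x1, 32, Gus), (Dee, Alpha, 16, x3, 28, Gus), (Dee, Alpha, 40, eng, 10, Sam), (Dee, Alpha, 40, fin, 2, Sam), (Dee, Alpha, 40, law, 20, Sam), (Dee, Alpha, 40, x1, 32, Sam), (Dee, Alpha, 40, x3, 28, Sam), (Dee, Beta, 39, eng, 10, Fay), (Dee, Beta, 39, fin, 2, Fay), (Dee, Beta, 39, law, 20, Fay), (Dee, Beta, 39, x1, 32, Fay), (Dee, Beta, 39, x3, 28, Fay), (Dee, Nova, 27, eng, 10, Uma), (Dee, Nova, 27, fin, 2, Uma), (Dee, Nova, 27, law, 20, Uma), (Dee, Nova, 27, x1, 32, Uma), (Dee, Nova, 27, x3, 28, Uma), (Dee, Zephyr, 39, eng, 10, Fay), (Dee, Zephyr, 39, fin, 2, Fay), (Dee, Zephyr, 39, law, 20, Fay), (Dee, Zephyr, 39, x1, 32, Fay), (Dee, Zephyr, 39, x3, 28, Fay), (Fay, Gamma, 40, hr, 2, Sam), (Fay, Gamma, 40, hr, 37, Sam), (Fay, Gamma, 40, k1, 25, Sam), (Fay, Gamma, 40, x1, 17, Sam)}
Apply σ_{bid > mid and aname ≠ Uma}; surviving tuples: {(Dee, Alpha, 16, eng, 10, Gus), (Dee, Alpha, 16, fin, 2, Gus), (Dee, Alpha, 40, eng, 10, Sam), (Dee, Alpha, 40, fin, 2, Sam), (Dee, Alpha, 40, law, 20, Sam), (Dee, Alpha, 40, x1, 32, Sam), (Dee, Alpha, 40, x3, 28, Sam), (Dee, Beta, 39, eng, 10, Fay), (Dee, Beta, 39, fin, 2, Fay), (Dee, Beta, 39, law, 20, Fay), (Dee, Beta, 39, x1, 32, Fay), (Dee, Beta, 39, x3, 28, Fay), (Dee, Zephyr, 39, eng, 10, Fay), (Dee, Zephyr, 39, fin, 2, Fay), (Dee, Zephyr, 39, law, 20, Fay), (Dee, Zephyr, 39, x1, 32, Fay), (Dee, Zephyr, 39, x3, 28, Fay), (Fay, Gamma, 40, hr, 2, Sam), (Fay, Gamma, 40, hr, 37, Sam), (Fay, Gamma, 40, k1, 25, Sam), (Fay, Gamma, 40, x1, 17, Sam)}
Projecting to aname, bid (18 duplicate(s) eliminated): {(Fay, 39), (Gus, 16), (Sam, 40)}

{(Fay, 39), (Gus, 16), (Sam, 40)}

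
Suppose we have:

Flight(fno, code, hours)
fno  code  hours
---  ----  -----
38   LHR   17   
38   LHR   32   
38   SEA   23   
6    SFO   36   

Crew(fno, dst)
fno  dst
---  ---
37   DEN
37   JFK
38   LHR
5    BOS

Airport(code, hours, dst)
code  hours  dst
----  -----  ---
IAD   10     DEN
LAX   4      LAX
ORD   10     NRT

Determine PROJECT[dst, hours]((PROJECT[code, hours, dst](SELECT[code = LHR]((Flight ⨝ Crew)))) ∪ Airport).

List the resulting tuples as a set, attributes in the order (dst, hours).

{(DEN, 10), (LAX, 4), (LHR, 17), (LHR, 32), (NRT, 10)}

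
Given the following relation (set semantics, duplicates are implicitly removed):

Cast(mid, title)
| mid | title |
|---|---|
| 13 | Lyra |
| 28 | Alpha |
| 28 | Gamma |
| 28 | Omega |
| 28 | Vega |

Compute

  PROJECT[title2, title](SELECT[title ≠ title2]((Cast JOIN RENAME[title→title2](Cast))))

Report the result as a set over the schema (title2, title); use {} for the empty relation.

ρ[title→title2]: schema becomes (mid, title2); tuples unchanged.
Cast ⋈ RENAME[title→title2](Cast) (natural join on mid): {(13, Lyra, Lyra), (28, Alpha, Alpha), (28, Alpha, Gamma), (28, Alpha, Omega), (28, Alpha, Vega), (28, Gamma, Alpha), (28, Gamma, Gamma), (28, Gamma, Omega), (28, Gamma, Vega), (28, Omega, Alpha), (28, Omega, Gamma), (28, Omega, Omega), (28, Omega, Vega), (28, Vega, Alpha), (28, Vega, Gamma), (28, Vega, Omega), (28, Vega, Vega)}
σ[title ≠ title2]: keep tuples satisfying title ≠ title2 → {(28, Alpha, Gamma), (28, Alpha, Omega), (28, Alpha, Vega), (28, Gamma, Alpha), (28, Gamma, Omega), (28, Gamma, Vega), (28, Omega, Alpha), (28, Omega, Gamma), (28, Omega, Vega), (28, Vega, Alpha), (28, Vega, Gamma), (28, Vega, Omega)}
Projecting to title2, title: {(Alpha, Gamma), (Alpha, Omega), (Alpha, Vega), (Gamma, Alpha), (Gamma, Omega), (Gamma, Vega), (Omega, Alpha), (Omega, Gamma), (Omega, Vega), (Vega, Alpha), (Vega, Gamma), (Vega, Omega)}

{(Alpha, Gamma), (Alpha, Omega), (Alpha, Vega), (Gamma, Alpha), (Gamma, Omega), (Gamma, Vega), (Omega, Alpha), (Omega, Gamma), (Omega, Vega), (Vega, Alpha), (Vega, Gamma), (Vega, Omega)}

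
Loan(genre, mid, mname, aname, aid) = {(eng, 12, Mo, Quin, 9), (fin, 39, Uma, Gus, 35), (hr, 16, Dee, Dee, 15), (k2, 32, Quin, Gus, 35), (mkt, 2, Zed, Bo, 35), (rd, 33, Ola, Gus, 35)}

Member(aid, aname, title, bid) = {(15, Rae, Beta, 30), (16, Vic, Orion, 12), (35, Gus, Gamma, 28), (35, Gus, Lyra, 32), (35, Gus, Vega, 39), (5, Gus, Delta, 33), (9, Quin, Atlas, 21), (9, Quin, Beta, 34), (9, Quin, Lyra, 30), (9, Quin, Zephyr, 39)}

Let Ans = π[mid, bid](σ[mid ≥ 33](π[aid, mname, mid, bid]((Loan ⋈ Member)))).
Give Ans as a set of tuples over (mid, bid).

{(33, 28), (33, 32), (33, 39), (39, 28), (39, 32), (39, 39)}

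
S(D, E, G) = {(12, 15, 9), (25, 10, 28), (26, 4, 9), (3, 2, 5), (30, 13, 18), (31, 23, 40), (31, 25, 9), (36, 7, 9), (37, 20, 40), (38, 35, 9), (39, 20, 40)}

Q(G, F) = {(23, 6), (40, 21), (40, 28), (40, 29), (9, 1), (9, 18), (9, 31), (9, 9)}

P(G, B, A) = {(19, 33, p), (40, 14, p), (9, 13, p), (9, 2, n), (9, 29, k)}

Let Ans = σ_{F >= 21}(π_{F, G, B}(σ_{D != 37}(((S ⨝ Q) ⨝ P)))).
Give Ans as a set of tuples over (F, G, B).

{(21, 40, 14), (28, 40, 14), (29, 40, 14), (31, 9, 13), (31, 9, 2), (31, 9, 29)}

S ⋈ Q (natural join on G): {(12, 15, 9, 1), (12, 15, 9, 18), (12, 15, 9, 31), (12, 15, 9, 9), (26, 4, 9, 1), (26, 4, 9, 18), (26, 4, 9, 31), (26, 4, 9, 9), (31, 23, 40, 21), (31, 23, 40, 28), (31, 23, 40, 29), (31, 25, 9, 1), (31, 25, 9, 18), (31, 25, 9, 31), (31, 25, 9, 9), (36, 7, 9, 1), (36, 7, 9, 18), (36, 7, 9, 31), (36, 7, 9, 9), (37, 20, 40, 21), (37, 20, 40, 28), (37, 20, 40, 29), (38, 35, 9, 1), (38, 35, 9, 18), (38, 35, 9, 31), (38, 35, 9, 9), (39, 20, 40, 21), (39, 20, 40, 28), (39, 20, 40, 29)}
(S ⨝ Q) ⋈ P (natural join on G): {(12, 15, 9, 1, 13, p), (12, 15, 9, 1, 2, n), (12, 15, 9, 1, 29, k), (12, 15, 9, 18, 13, p), (12, 15, 9, 18, 2, n), (12, 15, 9, 18, 29, k), (12, 15, 9, 31, 13, p), (12, 15, 9, 31, 2, n), (12, 15, 9, 31, 29, k), (12, 15, 9, 9, 13, p), (12, 15, 9, 9, 2, n), (12, 15, 9, 9, 29, k), (26, 4, 9, 1, 13, p), (26, 4, 9, 1, 2, n), (26, 4, 9, 1, 29, k), (26, 4, 9, 18, 13, p), (26, 4, 9, 18, 2, n), (26, 4, 9, 18, 29, k), (26, 4, 9, 31, 13, p), (26, 4, 9, 31, 2, n), (26, 4, 9, 31, 29, k), (26, 4, 9, 9, 13, p), (26, 4, 9, 9, 2, n), (26, 4, 9, 9, 29, k), (31, 23, 40, 21, 14, p), (31, 23, 40, 28, 14, p), (31, 23, 40, 29, 14, p), (31, 25, 9, 1, 13, p), (31, 25, 9, 1, 2, n), (31, 25, 9, 1, 29, k), (31, 25, 9, 18, 13, p), (31, 25, 9, 18, 2, n), (31, 25, 9, 18, 29, k), (31, 25, 9, 31, 13, p), (31, 25, 9, 31, 2, n), (31, 25, 9, 31, 29, k), (31, 25, 9, 9, 13, p), (31, 25, 9, 9, 2, n), (31, 25, 9, 9, 29, k), (36, 7, 9, 1, 13, p), (36, 7, 9, 1, 2, n), (36, 7, 9, 1, 29, k), (36, 7, 9, 18, 13, p), (36, 7, 9, 18, 2, n), (36, 7, 9, 18, 29, k), (36, 7, 9, 31, 13, p), (36, 7, 9, 31, 2, n), (36, 7, 9, 31, 29, k), (36, 7, 9, 9, 13, p), (36, 7, 9, 9, 2, n), (36, 7, 9, 9, 29, k), (37, 20, 40, 21, 14, p), (37, 20, 40, 28, 14, p), (37, 20, 40, 29, 14, p), (38, 35, 9, 1, 13, p), (38, 35, 9, 1, 2, n), (38, 35, 9, 1, 29, k), (38, 35, 9, 18, 13, p), (38, 35, 9, 18, 2, n), (38, 35, 9, 18, 29, k), (38, 35, 9, 31, 13, p), (38, 35, 9, 31, 2, n), (38, 35, 9, 31, 29, k), (38, 35, 9, 9, 13, p), (38, 35, 9, 9, 2, n), (38, 35, 9, 9, 29, k), (39, 20, 40, 21, 14, p), (39, 20, 40, 28, 14, p), (39, 20, 40, 29, 14, p)}
Filtering on D != 37 leaves {(12, 15, 9, 1, 13, p), (12, 15, 9, 1, 2, n), (12, 15, 9, 1, 29, k), (12, 15, 9, 18, 13, p), (12, 15, 9, 18, 2, n), (12, 15, 9, 18, 29, k), (12, 15, 9, 31, 13, p), (12, 15, 9, 31, 2, n), (12, 15, 9, 31, 29, k), (12, 15, 9, 9, 13, p), (12, 15, 9, 9, 2, n), (12, 15, 9, 9, 29, k), (26, 4, 9, 1, 13, p), (26, 4, 9, 1, 2, n), (26, 4, 9, 1, 29, k), (26, 4, 9, 18, 13, p), (26, 4, 9, 18, 2, n), (26, 4, 9, 18, 29, k), (26, 4, 9, 31, 13, p), (26, 4, 9, 31, 2, n), (26, 4, 9, 31, 29, k), (26, 4, 9, 9, 13, p), (26, 4, 9, 9, 2, n), (26, 4, 9, 9, 29, k), (31, 23, 40, 21, 14, p), (31, 23, 40, 28, 14, p), (31, 23, 40, 29, 14, p), (31, 25, 9, 1, 13, p), (31, 25, 9, 1, 2, n), (31, 25, 9, 1, 29, k), (31, 25, 9, 18, 13, p), (31, 25, 9, 18, 2, n), (31, 25, 9, 18, 29, k), (31, 25, 9, 31, 13, p), (31, 25, 9, 31, 2, n), (31, 25, 9, 31, 29, k), (31, 25, 9, 9, 13, p), (31, 25, 9, 9, 2, n), (31, 25, 9, 9, 29, k), (36, 7, 9, 1, 13, p), (36, 7, 9, 1, 2, n), (36, 7, 9, 1, 29, k), (36, 7, 9, 18, 13, p), (36, 7, 9, 18, 2, n), (36, 7, 9, 18, 29, k), (36, 7, 9, 31, 13, p), (36, 7, 9, 31, 2, n), (36, 7, 9, 31, 29, k), (36, 7, 9, 9, 13, p), (36, 7, 9, 9, 2, n), (36, 7, 9, 9, 29, k), (38, 35, 9, 1, 13, p), (38, 35, 9, 1, 2, n), (38, 35, 9, 1, 29, k), (38, 35, 9, 18, 13, p), (38, 35, 9, 18, 2, n), (38, 35, 9, 18, 29, k), (38, 35, 9, 31, 13, p), (38, 35, 9, 31, 2, n), (38, 35, 9, 31, 29, k), (38, 35, 9, 9, 13, p), (38, 35, 9, 9, 2, n), (38, 35, 9, 9, 29, k), (39, 20, 40, 21, 14, p), (39, 20, 40, 28, 14, p), (39, 20, 40, 29, 14, p)}.
Keep only column(s) F, G, B (51 duplicate(s) eliminated): {(1, 9, 13), (1, 9, 2), (1, 9, 29), (18, 9, 13), (18, 9, 2), (18, 9, 29), (21, 40, 14), (28, 40, 14), (29, 40, 14), (31, 9, 13), (31, 9, 2), (31, 9, 29), (9, 9, 13), (9, 9, 2), (9, 9, 29)}
Filtering on F >= 21 leaves {(21, 40, 14), (28, 40, 14), (29, 40, 14), (31, 9, 13), (31, 9, 2), (31, 9, 29)}.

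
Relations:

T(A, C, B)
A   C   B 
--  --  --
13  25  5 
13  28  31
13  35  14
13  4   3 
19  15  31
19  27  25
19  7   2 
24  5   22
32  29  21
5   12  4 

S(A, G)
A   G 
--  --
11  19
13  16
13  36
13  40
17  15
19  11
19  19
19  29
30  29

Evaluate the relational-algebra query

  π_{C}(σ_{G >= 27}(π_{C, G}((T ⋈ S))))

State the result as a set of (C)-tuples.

Natural join on A: {(13, 25, 5, 16), (13, 25, 5, 36), (13, 25, 5, 40), (13, 28, 31, 16), (13, 28, 31, 36), (13, 28, 31, 40), (13, 35, 14, 16), (13, 35, 14, 36), (13, 35, 14, 40), (13, 4, 3, 16), (13, 4, 3, 36), (13, 4, 3, 40), (19, 15, 31, 11), (19, 15, 31, 19), (19, 15, 31, 29), (19, 27, 25, 11), (19, 27, 25, 19), (19, 27, 25, 29), (19, 7, 2, 11), (19, 7, 2, 19), (19, 7, 2, 29)}
Projecting to C, G: {(15, 11), (15, 19), (15, 29), (25, 16), (25, 36), (25, 40), (27, 11), (27, 19), (27, 29), (28, 16), (28, 36), (28, 40), (35, 16), (35, 36), (35, 40), (4, 16), (4, 36), (4, 40), (7, 11), (7, 19), (7, 29)}
Filtering on G >= 27 leaves {(15, 29), (25, 36), (25, 40), (27, 29), (28, 36), (28, 40), (35, 36), (35, 40), (4, 36), (4, 40), (7, 29)}.
Projecting to C (4 duplicate(s) eliminated): {15, 25, 27, 28, 35, 4, 7}

{15, 25, 27, 28, 35, 4, 7}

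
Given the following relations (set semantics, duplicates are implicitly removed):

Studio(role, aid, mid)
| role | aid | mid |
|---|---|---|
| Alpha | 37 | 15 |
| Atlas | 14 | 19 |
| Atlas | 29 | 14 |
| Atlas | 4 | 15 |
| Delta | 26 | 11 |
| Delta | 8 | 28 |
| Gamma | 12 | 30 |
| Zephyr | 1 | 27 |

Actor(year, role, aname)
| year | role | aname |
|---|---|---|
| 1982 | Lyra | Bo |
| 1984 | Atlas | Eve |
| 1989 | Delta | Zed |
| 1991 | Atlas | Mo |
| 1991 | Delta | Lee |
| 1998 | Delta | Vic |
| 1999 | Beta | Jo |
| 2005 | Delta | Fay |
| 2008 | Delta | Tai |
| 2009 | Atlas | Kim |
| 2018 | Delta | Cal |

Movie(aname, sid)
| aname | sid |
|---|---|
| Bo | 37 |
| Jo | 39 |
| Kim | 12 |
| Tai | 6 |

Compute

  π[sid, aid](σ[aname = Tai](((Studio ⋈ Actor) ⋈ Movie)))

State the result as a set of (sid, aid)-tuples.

{(6, 26), (6, 8)}

Natural join on role: {(Atlas, 14, 19, 1984, Eve), (Atlas, 14, 19, 1991, Mo), (Atlas, 14, 19, 2009, Kim), (Atlas, 29, 14, 1984, Eve), (Atlas, 29, 14, 1991, Mo), (Atlas, 29, 14, 2009, Kim), (Atlas, 4, 15, 1984, Eve), (Atlas, 4, 15, 1991, Mo), (Atlas, 4, 15, 2009, Kim), (Delta, 26, 11, 1989, Zed), (Delta, 26, 11, 1991, Lee), (Delta, 26, 11, 1998, Vic), (Delta, 26, 11, 2005, Fay), (Delta, 26, 11, 2008, Tai), (Delta, 26, 11, 2018, Cal), (Delta, 8, 28, 1989, Zed), (Delta, 8, 28, 1991, Lee), (Delta, 8, 28, 1998, Vic), (Delta, 8, 28, 2005, Fay), (Delta, 8, 28, 2008, Tai), (Delta, 8, 28, 2018, Cal)}
Natural join on aname: {(Atlas, 14, 19, 2009, Kim, 12), (Atlas, 29, 14, 2009, Kim, 12), (Atlas, 4, 15, 2009, Kim, 12), (Delta, 26, 11, 2008, Tai, 6), (Delta, 8, 28, 2008, Tai, 6)}
Filtering on aname = Tai leaves {(Delta, 26, 11, 2008, Tai, 6), (Delta, 8, 28, 2008, Tai, 6)}.
π[sid, aid]: project onto (sid, aid) → {(6, 26), (6, 8)}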